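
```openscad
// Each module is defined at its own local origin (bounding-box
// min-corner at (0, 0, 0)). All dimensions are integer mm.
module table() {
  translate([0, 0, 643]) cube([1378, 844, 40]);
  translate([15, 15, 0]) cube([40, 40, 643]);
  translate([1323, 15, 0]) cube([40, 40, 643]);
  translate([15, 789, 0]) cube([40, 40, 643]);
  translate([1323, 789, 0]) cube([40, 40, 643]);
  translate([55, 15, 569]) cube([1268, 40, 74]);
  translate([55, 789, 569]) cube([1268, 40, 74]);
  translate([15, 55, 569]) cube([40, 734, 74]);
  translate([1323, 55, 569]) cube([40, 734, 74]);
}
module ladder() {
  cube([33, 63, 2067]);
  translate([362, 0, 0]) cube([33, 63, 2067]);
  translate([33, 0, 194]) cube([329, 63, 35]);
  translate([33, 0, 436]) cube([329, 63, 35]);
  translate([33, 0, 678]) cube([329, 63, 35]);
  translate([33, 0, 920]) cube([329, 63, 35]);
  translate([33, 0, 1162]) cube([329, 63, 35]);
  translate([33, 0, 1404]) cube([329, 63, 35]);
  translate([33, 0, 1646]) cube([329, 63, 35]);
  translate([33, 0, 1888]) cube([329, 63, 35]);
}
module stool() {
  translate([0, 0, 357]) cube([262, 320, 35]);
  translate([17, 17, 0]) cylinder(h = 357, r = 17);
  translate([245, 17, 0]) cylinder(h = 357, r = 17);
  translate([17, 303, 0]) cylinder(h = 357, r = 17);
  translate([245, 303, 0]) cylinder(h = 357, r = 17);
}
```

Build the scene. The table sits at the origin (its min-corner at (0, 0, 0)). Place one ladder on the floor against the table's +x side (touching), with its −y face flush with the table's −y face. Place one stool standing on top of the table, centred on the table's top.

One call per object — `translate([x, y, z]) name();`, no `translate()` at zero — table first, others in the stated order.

table();
translate([1378, 0, 0]) ladder();
translate([558, 262, 683]) stool();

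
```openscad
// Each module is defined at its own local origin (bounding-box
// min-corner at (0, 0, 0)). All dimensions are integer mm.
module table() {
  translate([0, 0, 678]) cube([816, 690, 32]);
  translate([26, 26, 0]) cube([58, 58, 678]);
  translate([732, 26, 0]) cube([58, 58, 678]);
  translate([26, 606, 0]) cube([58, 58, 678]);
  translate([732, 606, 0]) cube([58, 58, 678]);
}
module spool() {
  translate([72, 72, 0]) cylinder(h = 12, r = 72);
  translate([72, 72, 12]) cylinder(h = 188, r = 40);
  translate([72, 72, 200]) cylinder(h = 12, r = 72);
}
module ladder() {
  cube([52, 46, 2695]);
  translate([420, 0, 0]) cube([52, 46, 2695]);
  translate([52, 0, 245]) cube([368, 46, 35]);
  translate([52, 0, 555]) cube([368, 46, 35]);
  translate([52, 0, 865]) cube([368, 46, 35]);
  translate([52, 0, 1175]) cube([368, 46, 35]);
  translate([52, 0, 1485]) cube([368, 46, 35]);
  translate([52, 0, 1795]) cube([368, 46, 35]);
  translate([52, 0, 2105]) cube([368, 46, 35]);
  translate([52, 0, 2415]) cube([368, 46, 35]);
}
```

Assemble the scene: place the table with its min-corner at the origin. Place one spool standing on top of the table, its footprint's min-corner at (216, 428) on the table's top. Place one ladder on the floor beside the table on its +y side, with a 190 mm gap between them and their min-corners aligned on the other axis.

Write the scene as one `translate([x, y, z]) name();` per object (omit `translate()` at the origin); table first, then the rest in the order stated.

table();
translate([216, 428, 710]) spool();
translate([0, 880, 0]) ladder();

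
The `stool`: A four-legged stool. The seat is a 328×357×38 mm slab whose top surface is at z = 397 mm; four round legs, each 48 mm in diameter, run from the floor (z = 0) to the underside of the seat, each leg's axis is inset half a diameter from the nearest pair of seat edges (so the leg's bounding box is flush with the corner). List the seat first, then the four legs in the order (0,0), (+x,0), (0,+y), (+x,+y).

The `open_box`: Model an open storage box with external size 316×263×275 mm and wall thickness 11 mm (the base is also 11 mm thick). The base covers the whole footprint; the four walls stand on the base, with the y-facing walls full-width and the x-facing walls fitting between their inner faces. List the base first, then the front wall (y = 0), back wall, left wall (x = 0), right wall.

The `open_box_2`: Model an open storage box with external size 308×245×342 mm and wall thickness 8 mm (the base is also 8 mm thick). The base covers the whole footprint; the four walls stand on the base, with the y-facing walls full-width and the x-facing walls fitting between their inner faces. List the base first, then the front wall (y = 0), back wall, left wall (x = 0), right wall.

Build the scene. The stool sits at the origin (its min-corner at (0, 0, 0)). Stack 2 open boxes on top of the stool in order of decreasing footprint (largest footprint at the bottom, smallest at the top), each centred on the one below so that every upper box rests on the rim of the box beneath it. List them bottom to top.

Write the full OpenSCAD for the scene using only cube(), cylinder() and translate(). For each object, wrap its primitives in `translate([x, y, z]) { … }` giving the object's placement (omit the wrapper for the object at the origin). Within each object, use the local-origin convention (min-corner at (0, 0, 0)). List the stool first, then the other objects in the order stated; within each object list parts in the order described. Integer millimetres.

translate([0, 0, 359]) cube([328, 357, 38]);
translate([24, 24, 0]) cylinder(h = 359, r = 24);
translate([304, 24, 0]) cylinder(h = 359, r = 24);
translate([24, 333, 0]) cylinder(h = 359, r = 24);
translate([304, 333, 0]) cylinder(h = 359, r = 24);
translate([6, 47, 397]) {
  cube([316, 263, 11]);
  translate([0, 0, 11]) cube([316, 11, 264]);
  translate([0, 252, 11]) cube([316, 11, 264]);
  translate([0, 11, 11]) cube([11, 241, 264]);
  translate([305, 11, 11]) cube([11, 241, 264]);
}
translate([10, 56, 672]) {
  cube([308, 245, 8]);
  translate([0, 0, 8]) cube([308, 8, 334]);
  translate([0, 237, 8]) cube([308, 8, 334]);
  translate([0, 8, 8]) cube([8, 229, 334]);
  translate([300, 8, 8]) cube([8, 229, 334]);
}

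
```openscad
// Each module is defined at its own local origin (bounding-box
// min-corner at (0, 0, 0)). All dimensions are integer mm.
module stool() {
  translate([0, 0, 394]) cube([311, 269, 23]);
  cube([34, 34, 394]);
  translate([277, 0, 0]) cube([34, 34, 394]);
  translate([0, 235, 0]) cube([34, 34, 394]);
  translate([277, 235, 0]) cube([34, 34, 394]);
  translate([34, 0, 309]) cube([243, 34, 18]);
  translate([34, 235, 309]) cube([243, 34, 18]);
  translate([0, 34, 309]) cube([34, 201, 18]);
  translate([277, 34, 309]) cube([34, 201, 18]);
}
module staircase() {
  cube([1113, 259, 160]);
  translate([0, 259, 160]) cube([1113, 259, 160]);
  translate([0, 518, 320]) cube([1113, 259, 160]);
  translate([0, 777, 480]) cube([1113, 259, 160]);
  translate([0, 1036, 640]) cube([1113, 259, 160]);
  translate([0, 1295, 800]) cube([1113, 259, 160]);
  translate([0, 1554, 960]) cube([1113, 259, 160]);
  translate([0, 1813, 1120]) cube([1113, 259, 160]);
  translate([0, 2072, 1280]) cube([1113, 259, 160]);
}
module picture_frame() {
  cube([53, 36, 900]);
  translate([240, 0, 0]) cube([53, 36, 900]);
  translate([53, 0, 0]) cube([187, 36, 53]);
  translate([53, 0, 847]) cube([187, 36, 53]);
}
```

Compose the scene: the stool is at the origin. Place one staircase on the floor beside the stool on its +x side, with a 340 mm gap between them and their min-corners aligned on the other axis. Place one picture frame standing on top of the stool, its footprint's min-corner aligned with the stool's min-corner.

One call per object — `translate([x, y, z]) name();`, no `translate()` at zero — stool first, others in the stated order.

stool();
translate([651, 0, 0]) staircase();
translate([0, 0, 417]) picture_frame();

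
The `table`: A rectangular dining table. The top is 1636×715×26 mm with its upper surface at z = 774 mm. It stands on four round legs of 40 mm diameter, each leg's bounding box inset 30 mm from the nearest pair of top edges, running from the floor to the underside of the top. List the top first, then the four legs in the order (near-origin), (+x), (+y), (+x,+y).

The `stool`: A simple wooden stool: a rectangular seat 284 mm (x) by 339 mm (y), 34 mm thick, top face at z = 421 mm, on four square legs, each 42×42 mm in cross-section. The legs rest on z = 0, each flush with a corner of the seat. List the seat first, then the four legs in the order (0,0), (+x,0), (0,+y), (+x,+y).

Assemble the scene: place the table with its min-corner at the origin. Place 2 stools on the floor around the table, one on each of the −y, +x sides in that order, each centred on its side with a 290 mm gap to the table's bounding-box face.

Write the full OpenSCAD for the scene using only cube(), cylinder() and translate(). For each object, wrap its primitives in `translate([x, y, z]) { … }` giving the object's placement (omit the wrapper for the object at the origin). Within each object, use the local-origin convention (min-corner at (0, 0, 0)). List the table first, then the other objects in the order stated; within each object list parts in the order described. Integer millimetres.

translate([0, 0, 748]) cube([1636, 715, 26]);
translate([50, 50, 0]) cylinder(h = 748, r = 20);
translate([1586, 50, 0]) cylinder(h = 748, r = 20);
translate([50, 665, 0]) cylinder(h = 748, r = 20);
translate([1586, 665, 0]) cylinder(h = 748, r = 20);
translate([676, -629, 0]) {
  translate([0, 0, 387]) cube([284, 339, 34]);
  cube([42, 42, 387]);
  translate([242, 0, 0]) cube([42, 42, 387]);
  translate([0, 297, 0]) cube([42, 42, 387]);
  translate([242, 297, 0]) cube([42, 42, 387]);
}
translate([1926, 188, 0]) {
  translate([0, 0, 387]) cube([284, 339, 34]);
  cube([42, 42, 387]);
  translate([242, 0, 0]) cube([42, 42, 387]);
  translate([0, 297, 0]) cube([42, 42, 387]);
  translate([242, 297, 0]) cube([42, 42, 387]);
}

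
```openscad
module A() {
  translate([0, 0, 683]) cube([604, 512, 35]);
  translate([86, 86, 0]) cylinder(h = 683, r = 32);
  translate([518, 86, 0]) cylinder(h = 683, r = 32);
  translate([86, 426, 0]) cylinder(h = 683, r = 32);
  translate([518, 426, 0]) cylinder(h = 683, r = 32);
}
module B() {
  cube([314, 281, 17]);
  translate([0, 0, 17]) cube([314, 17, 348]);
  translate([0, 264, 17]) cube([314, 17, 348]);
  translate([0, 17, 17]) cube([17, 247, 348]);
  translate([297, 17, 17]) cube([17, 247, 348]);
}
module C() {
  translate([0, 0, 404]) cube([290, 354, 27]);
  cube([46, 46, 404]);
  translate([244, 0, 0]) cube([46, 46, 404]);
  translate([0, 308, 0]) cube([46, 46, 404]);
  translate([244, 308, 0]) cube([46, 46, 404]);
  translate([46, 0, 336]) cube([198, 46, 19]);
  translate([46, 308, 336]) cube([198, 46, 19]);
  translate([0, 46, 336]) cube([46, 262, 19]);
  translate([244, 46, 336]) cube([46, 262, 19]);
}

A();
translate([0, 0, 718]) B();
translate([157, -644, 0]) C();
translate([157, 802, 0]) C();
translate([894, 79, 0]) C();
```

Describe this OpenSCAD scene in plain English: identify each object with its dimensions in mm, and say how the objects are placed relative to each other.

A is a rectangular dining table. The top is 604×512×35 mm with its upper surface at z = 718 mm. It stands on four round legs of 64 mm diameter, each leg's bounding box inset 54 mm from the nearest pair of top edges, running from the floor to the underside of the top.

B is an open storage box with external size 314×281×365 mm and wall thickness 17 mm (the base is also 17 mm thick). The base covers the whole footprint; the four walls stand on the base, with the y-facing walls full-width and the x-facing walls fitting between their inner faces.

C is a simple wooden stool: a rectangular seat 290 mm (x) by 354 mm (y), 27 mm thick, top face at z = 431 mm, on four square legs, each 46×46 mm in cross-section. The legs rest on z = 0, each flush with a corner of the seat. Four stretchers, 46 mm wide and 19 mm tall, connect adjacent legs with their undersides at z = 336 mm, each running between the inner faces of the legs it joins and aligned with the legs' outer faces on the other axis.

The open box is on top of the table. Three stools sit around the table at the −y, +y, +x sides.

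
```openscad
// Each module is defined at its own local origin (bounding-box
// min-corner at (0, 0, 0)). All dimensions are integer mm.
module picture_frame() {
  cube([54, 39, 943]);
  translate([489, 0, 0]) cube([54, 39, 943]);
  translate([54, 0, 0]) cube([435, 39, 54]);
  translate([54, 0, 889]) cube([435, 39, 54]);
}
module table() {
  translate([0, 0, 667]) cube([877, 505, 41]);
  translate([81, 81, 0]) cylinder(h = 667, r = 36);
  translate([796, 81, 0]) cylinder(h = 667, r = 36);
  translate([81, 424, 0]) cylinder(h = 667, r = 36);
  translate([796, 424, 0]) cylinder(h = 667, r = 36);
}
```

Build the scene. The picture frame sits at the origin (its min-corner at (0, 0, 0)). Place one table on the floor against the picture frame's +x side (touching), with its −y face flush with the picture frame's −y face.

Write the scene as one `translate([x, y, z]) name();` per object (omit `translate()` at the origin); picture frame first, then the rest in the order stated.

picture_frame();
translate([543, 0, 0]) table();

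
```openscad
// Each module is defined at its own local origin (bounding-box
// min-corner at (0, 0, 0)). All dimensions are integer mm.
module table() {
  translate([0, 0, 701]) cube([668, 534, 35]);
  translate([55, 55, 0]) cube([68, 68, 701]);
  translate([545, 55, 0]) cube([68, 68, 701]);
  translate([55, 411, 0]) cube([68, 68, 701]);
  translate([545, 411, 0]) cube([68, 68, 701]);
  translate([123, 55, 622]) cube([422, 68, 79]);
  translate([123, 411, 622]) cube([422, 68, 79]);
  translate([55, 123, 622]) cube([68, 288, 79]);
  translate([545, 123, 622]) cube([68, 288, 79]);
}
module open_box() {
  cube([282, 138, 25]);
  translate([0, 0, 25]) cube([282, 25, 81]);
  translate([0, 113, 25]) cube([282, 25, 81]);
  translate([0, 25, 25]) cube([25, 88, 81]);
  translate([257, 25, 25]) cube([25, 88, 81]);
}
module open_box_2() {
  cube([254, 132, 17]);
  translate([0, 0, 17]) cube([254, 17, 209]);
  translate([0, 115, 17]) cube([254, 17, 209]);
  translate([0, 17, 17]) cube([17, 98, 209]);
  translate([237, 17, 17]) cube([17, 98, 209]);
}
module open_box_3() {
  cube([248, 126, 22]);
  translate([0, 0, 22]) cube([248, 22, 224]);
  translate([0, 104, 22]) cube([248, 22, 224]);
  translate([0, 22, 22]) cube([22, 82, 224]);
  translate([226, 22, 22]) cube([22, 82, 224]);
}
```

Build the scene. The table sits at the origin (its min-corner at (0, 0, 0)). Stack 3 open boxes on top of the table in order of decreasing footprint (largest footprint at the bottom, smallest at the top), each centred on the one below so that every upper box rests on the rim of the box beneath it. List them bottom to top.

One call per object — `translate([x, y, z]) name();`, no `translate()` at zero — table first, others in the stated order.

table();
translate([193, 198, 736]) open_box();
translate([207, 201, 842]) open_box_2();
translate([210, 204, 1068]) open_box_3();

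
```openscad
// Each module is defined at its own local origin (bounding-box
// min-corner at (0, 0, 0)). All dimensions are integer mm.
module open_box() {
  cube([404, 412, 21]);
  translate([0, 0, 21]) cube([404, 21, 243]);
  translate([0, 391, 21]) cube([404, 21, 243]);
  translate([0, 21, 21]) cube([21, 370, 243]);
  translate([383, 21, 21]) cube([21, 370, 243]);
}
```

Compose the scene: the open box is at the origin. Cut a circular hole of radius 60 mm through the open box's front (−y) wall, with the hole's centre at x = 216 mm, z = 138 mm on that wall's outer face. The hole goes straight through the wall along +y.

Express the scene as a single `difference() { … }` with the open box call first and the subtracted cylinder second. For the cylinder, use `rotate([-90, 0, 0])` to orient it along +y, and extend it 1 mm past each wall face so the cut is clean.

difference() {
  open_box();
  translate([216, -1, 138]) rotate([-90, 0, 0]) cylinder(h = 23, r = 60);
}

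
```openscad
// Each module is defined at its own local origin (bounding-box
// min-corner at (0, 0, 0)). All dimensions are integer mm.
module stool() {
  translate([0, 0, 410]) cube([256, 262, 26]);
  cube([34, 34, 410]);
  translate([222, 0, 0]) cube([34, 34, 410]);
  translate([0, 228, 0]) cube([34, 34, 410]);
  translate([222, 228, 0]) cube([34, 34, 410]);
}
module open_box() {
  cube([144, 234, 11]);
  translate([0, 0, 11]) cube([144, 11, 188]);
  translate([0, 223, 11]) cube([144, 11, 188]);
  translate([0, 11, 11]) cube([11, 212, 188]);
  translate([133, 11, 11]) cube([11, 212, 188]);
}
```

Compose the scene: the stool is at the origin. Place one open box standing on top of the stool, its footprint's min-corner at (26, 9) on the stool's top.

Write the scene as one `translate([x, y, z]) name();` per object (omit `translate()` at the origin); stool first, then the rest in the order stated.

stool();
translate([26, 9, 436]) open_box();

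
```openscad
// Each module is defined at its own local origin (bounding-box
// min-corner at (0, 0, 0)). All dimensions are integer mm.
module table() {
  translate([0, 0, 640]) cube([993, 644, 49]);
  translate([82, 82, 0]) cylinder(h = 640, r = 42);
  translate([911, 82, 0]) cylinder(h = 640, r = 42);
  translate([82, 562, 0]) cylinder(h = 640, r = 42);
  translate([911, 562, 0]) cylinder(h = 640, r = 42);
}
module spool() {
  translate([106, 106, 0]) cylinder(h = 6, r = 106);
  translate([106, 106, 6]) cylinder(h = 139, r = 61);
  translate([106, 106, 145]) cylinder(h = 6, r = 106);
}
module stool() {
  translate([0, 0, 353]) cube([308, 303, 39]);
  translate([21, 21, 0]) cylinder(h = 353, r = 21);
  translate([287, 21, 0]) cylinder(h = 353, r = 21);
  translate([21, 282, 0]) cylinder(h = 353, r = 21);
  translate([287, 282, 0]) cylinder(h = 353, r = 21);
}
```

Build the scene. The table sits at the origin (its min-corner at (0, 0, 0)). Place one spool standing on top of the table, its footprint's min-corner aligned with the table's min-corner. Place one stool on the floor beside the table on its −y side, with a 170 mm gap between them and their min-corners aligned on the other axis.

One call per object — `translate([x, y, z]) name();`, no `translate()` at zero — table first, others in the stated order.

table();
translate([0, 0, 689]) spool();
translate([0, -473, 0]) stool();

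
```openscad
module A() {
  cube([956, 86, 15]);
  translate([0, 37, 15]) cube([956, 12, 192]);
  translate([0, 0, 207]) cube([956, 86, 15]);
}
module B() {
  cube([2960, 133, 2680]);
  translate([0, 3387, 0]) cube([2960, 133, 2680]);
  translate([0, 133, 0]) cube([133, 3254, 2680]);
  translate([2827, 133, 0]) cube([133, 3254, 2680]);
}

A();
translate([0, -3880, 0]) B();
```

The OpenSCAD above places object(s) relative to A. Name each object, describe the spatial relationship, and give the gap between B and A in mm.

The house frame's nearest face is 360 mm from the I-beam's −y face.

A is an I-beam. B is a house frame. The house frame is on the floor beside the I-beam on its −y side. The gap between the house frame and the I-beam is 360 mm.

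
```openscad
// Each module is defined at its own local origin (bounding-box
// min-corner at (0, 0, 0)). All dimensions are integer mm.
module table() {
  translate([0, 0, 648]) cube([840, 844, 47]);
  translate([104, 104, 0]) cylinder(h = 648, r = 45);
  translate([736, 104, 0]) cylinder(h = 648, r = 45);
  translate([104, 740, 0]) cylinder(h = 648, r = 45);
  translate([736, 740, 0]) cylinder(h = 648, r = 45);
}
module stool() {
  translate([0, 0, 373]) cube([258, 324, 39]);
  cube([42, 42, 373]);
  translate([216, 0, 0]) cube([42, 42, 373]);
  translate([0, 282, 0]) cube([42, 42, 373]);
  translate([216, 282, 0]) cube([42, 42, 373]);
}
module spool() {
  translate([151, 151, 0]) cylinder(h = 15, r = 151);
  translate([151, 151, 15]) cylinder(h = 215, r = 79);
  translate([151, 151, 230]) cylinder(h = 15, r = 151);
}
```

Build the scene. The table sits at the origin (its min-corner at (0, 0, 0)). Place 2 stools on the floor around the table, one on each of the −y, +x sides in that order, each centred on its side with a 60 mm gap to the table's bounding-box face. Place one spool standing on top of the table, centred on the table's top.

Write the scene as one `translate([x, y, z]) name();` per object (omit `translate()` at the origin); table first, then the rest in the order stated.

table();
translate([291, -384, 0]) stool();
translate([900, 260, 0]) stool();
translate([269, 271, 695]) spool();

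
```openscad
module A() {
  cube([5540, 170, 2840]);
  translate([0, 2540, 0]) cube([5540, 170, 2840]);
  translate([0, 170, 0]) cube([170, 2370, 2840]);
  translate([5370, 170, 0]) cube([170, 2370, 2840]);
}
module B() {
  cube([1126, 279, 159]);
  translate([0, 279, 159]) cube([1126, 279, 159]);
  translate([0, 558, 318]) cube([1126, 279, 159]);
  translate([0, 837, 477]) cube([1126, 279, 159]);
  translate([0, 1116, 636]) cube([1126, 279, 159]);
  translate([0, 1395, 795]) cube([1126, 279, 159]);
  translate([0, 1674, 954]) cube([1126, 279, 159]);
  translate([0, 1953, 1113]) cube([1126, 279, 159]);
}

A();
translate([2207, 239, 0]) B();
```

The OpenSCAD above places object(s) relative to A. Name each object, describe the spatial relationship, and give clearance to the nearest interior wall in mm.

Clearances: x = 2037, y = 69; minimum 69 mm.

A is a house frame. B is a staircase. The staircase sits inside the house frame, centred. The clearance to the nearest interior wall is 69 mm.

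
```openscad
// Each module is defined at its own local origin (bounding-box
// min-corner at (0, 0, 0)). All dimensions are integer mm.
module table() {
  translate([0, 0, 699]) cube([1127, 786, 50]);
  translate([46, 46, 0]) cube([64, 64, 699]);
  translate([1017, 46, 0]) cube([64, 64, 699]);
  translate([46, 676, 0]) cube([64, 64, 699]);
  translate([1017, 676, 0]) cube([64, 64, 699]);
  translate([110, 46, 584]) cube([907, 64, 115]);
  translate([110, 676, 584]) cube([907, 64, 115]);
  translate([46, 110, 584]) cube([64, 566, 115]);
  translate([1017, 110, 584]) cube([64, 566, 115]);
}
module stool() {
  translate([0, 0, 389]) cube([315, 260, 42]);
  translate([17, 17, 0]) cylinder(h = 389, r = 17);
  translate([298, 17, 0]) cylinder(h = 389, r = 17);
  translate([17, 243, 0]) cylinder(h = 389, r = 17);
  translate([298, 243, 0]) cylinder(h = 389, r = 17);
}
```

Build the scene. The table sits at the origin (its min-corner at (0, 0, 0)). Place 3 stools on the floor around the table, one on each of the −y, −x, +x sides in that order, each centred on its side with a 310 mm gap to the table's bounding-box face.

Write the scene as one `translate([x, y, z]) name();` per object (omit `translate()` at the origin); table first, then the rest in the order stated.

table();
translate([406, -570, 0]) stool();
translate([-625, 263, 0]) stool();
translate([1437, 263, 0]) stool();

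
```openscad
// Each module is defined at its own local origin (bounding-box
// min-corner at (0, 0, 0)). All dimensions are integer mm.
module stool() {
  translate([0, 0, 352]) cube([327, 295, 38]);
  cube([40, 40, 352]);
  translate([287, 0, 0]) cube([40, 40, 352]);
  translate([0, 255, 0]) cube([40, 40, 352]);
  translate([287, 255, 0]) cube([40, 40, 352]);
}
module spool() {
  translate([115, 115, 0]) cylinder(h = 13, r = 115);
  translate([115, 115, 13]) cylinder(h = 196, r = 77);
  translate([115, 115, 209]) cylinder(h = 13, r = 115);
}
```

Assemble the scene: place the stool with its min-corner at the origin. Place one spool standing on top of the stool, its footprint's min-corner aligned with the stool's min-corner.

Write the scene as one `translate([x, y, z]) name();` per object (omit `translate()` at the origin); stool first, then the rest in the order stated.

stool();
translate([0, 0, 390]) spool();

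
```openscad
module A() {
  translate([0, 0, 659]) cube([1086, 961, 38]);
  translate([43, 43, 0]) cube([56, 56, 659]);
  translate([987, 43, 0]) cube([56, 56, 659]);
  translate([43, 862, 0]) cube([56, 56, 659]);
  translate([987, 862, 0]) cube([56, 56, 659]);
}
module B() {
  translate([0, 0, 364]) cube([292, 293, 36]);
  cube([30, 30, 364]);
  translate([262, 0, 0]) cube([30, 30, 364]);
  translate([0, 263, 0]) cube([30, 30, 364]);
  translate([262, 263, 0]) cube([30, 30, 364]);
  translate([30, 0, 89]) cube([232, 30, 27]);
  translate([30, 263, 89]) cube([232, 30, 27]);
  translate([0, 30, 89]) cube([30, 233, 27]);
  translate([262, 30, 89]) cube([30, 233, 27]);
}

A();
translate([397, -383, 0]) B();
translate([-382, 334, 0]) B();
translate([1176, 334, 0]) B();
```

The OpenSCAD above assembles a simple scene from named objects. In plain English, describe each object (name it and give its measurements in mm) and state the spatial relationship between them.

A is a table: top 1086 mm (x) × 961 mm (y), 38 mm thick, upper face at z = 697 mm, on four 56×56 mm square legs, each inset 43 mm from the nearest pair of top edges, running from z = 0 to the bottom of the top.

B is a four-legged stool. The seat is 292×293 mm, 36 mm thick, top at z = 400 mm. It stands on four square legs, each 30×30 mm in cross-section, from z = 0 to the seat underside, each flush with a corner of the seat. Four stretchers, 30 mm wide and 27 mm tall, connect adjacent legs with their undersides at z = 89 mm, each running between the inner faces of the legs it joins and aligned with the legs' outer faces on the other axis.

Three stools sit around the table at the −y, −x, +x sides.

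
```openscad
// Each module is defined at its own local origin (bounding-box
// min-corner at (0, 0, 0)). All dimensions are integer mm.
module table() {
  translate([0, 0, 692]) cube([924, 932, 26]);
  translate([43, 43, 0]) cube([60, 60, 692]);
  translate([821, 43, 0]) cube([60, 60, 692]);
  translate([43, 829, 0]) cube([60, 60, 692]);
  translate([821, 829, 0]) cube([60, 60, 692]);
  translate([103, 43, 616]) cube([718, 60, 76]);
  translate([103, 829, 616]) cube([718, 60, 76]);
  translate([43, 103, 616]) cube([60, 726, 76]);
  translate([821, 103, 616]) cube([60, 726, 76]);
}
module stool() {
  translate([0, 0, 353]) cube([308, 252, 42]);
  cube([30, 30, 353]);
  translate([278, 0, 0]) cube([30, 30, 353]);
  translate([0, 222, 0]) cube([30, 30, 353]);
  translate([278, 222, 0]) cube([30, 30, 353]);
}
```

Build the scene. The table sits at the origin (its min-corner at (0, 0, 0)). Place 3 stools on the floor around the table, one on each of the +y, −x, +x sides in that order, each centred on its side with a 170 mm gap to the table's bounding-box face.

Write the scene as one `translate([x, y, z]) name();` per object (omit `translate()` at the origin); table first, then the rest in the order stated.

table();
translate([308, 1102, 0]) stool();
translate([-478, 340, 0]) stool();
translate([1094, 340, 0]) stool();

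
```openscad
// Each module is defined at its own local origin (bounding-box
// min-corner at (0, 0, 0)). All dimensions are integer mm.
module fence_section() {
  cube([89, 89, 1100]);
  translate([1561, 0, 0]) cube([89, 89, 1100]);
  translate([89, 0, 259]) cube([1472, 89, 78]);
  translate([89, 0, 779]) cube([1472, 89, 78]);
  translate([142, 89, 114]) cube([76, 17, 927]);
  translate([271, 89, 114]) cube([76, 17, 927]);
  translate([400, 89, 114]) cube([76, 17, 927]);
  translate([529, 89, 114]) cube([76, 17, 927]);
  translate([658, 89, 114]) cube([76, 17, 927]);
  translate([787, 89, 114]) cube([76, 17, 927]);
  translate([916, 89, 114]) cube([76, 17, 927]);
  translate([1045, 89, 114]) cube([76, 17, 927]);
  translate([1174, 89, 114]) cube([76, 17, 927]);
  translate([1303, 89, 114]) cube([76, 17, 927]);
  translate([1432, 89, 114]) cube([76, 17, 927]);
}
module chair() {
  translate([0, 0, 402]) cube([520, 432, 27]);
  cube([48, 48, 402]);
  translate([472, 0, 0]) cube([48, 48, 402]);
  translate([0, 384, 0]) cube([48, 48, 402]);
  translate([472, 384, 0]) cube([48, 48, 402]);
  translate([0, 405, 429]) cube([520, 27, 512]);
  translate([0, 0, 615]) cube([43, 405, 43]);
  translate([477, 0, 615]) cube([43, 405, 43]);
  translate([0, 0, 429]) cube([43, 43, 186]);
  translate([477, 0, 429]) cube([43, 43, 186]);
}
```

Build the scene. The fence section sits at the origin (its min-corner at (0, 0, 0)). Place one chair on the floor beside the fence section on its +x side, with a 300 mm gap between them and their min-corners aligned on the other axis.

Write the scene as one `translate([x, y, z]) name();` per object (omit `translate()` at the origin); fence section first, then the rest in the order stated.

fence_section();
translate([1950, 0, 0]) chair();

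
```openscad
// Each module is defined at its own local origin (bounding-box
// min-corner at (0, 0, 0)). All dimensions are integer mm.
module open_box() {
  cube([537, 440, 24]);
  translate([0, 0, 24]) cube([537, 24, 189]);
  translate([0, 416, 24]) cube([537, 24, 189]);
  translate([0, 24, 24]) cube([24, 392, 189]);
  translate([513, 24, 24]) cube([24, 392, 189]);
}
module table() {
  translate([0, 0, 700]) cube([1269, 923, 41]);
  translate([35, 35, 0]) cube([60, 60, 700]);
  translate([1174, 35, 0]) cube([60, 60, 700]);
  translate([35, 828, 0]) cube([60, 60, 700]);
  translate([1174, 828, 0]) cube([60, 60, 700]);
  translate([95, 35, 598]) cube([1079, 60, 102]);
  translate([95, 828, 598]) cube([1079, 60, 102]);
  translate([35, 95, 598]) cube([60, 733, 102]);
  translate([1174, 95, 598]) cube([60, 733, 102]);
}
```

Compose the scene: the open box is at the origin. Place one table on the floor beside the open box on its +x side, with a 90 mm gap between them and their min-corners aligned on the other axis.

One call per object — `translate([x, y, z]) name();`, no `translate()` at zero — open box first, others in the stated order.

open_box();
translate([627, 0, 0]) table();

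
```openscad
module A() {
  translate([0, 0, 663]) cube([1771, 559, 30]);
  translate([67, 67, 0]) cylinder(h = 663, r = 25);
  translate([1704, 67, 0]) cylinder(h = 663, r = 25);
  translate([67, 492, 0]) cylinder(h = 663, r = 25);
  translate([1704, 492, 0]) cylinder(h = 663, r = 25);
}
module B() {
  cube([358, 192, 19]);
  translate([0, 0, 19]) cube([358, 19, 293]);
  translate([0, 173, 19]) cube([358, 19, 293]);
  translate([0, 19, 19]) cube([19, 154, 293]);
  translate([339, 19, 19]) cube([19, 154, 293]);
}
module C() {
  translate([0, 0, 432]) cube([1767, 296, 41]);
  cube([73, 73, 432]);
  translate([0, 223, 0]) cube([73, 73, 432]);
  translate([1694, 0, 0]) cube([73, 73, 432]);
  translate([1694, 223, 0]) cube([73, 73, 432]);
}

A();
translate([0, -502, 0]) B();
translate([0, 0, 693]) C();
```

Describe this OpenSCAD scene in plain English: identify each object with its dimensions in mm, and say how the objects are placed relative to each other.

A is a table: top 1771 mm (x) × 559 mm (y), 30 mm thick, upper face at z = 693 mm, on four round legs of 50 mm diameter, each leg's bounding box inset 42 mm from the nearest pair of top edges, running from z = 0 to the bottom of the top.

B is an open storage box with external size 358×192×312 mm and wall thickness 19 mm (the base is also 19 mm thick). The base covers the whole footprint; the four walls stand on the base, with the y-facing walls full-width and the x-facing walls fitting between their inner faces.

C is a bench: a 1767×296 mm seat slab, 41 mm thick, top at z = 473 mm, on four 73×73 mm square legs flush with the seat corners and standing on z = 0.

The open box is on the floor beside the table on its −y side. The bench is on top of the table.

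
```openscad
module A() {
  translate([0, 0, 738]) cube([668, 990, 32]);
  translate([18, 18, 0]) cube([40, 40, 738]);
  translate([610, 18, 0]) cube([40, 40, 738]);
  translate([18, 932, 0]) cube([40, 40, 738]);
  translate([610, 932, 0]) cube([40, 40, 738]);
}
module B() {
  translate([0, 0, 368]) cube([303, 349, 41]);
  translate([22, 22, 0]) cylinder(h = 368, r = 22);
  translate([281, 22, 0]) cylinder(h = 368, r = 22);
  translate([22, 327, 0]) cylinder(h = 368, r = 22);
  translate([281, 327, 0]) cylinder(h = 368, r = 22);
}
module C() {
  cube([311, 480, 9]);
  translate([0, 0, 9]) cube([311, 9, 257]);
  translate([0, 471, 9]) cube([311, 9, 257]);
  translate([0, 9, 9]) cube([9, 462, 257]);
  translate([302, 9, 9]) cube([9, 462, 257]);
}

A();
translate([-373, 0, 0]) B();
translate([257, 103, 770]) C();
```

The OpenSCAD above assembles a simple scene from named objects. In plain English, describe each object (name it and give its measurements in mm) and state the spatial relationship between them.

A is a table with a 668×990 mm rectangular top, 32 mm thick, top surface at z = 770 mm, supported by four 40×40 mm square legs, each inset 18 mm from the nearest pair of top edges, running from the floor.

B is a four-legged stool. The seat is 303×349 mm, 41 mm thick, top at z = 409 mm. It stands on four round legs, each 44 mm in diameter, from z = 0 to the seat underside, each leg's axis is inset half a diameter from the nearest pair of seat edges (so the leg's bounding box is flush with the corner).

C is an open storage box with external size 311×480×266 mm and wall thickness 9 mm (the base is also 9 mm thick). The base covers the whole footprint; the four walls stand on the base, with the y-facing walls full-width and the x-facing walls fitting between their inner faces.

The stool is on the floor beside the table on its −x side. The open box is on top of the table.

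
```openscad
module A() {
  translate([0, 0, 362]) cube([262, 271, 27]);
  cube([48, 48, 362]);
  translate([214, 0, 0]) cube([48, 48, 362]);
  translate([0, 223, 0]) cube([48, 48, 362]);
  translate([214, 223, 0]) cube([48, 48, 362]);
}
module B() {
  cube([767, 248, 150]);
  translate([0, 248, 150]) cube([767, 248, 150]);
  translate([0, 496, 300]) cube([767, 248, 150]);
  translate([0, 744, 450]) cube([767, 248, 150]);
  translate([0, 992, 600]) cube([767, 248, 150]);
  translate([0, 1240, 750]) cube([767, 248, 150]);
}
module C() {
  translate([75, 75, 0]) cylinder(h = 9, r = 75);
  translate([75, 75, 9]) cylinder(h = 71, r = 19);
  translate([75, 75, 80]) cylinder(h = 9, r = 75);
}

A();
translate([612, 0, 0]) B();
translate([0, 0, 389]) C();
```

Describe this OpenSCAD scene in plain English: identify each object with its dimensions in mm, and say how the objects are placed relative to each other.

A is a four-legged stool. The seat is 262×271 mm, 27 mm thick, top at z = 389 mm. It stands on four square legs, each 48×48 mm in cross-section, from z = 0 to the seat underside, each flush with a corner of the seat.

B is a straight staircase of 6 solid steps. Each step is 767 mm wide (x), 248 mm deep (y, the going) and 150 mm tall (the rise). The first step rests on the floor; each subsequent step sits one going further in +y and one rise higher in +z, directly behind and above the previous step with no overlap.

C is a spool: two coaxial disc flanges of radius 75 mm and thickness 9 mm, joined by a core cylinder of radius 19 mm and height 71 mm. The lower flange rests on z = 0 and the three cylinders share a vertical axis.

The staircase is on the floor beside the stool on its +x side. The spool is on top of the stool.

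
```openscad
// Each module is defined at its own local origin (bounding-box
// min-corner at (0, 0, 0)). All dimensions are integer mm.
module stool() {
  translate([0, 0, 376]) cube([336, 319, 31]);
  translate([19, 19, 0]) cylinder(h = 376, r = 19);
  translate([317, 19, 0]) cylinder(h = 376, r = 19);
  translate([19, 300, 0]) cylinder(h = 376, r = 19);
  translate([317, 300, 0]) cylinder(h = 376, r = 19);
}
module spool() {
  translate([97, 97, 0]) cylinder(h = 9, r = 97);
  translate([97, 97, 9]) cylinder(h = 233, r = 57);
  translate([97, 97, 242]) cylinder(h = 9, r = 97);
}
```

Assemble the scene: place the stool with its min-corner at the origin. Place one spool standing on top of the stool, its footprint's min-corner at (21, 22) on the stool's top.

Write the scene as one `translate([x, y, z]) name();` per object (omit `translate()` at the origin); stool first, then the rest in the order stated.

stool();
translate([21, 22, 407]) spool();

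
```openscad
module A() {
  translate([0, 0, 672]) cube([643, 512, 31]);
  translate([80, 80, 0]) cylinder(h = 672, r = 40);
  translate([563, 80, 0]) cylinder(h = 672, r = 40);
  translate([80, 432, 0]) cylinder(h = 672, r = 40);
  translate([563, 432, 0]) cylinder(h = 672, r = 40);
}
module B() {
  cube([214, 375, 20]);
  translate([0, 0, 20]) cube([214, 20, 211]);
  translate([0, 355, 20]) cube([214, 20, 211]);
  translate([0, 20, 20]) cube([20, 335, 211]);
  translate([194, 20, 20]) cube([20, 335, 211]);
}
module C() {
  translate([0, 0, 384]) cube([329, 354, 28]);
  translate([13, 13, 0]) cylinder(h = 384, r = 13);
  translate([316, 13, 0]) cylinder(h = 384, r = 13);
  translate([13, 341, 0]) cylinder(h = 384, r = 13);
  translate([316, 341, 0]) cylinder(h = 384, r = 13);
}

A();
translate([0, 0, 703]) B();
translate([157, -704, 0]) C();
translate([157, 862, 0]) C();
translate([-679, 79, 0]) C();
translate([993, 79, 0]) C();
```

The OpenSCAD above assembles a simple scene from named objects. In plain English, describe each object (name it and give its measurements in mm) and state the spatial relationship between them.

A is a table: top 643 mm (x) × 512 mm (y), 31 mm thick, upper face at z = 703 mm, on four round legs of 80 mm diameter, each leg's bounding box inset 40 mm from the nearest pair of top edges, running from z = 0 to the bottom of the top.

B is an open-topped rectangular box: outside dimensions 214×375×231 mm, with a uniform wall and base thickness of 20 mm. The base is a full 214×375 slab on the floor; four walls sit on top of the base. The front and back walls (the −y and +y sides) span the full width; the two side walls fit between them.

C is a four-legged stool. The seat is 329×354 mm, 28 mm thick, top at z = 412 mm. It stands on four round legs, each 26 mm in diameter, from z = 0 to the seat underside, each leg's axis is inset half a diameter from the nearest pair of seat edges (so the leg's bounding box is flush with the corner).

The open box is on top of the table. Four stools sit around the table at the −y, +y, −x, +x sides.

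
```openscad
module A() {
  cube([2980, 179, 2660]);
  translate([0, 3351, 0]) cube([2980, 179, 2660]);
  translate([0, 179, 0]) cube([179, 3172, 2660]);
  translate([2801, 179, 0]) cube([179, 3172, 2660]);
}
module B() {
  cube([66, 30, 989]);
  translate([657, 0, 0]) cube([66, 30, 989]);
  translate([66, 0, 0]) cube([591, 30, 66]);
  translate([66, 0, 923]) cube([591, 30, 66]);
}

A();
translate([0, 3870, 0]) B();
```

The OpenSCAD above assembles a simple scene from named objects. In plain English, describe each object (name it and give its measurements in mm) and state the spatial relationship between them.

A is the wall frame of a small rectangular building: four walls, each 2660 mm tall and 179 mm thick, enclosing a footprint 2980 mm (x) by 3530 mm (y) outside-to-outside, with no floor or roof. The front and back walls (the −y and +y sides) span the full width; the two side walls fit between them.

B is a picture frame with a 591×857 mm rectangular opening (x by z) and a uniform 66 mm border on every side. Frame depth is 30 mm along y. It is built from two vertical stiles running the full outside height and two horizontal rails spanning the gap between the stiles.

The picture frame is on the floor beside the house frame on its +y side.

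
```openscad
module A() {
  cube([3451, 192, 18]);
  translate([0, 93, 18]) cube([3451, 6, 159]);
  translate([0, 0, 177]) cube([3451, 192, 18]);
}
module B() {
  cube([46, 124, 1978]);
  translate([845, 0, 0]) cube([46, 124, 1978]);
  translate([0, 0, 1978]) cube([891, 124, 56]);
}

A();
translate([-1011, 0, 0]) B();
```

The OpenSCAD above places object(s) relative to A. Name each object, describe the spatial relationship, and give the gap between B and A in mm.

The door frame's nearest face is 120 mm from the I-beam's −x face.

A is an I-beam. B is a door frame. The door frame is on the floor beside the I-beam on its −x side. The gap between the door frame and the I-beam is 120 mm.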